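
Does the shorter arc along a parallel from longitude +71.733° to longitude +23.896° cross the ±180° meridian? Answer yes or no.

No

Signed shortest Δλ = ((23.896 − 71.733 + 180) mod 360) − 180 = -47.837°.
Going west by 47.837° from +71.733° reaches +23.896° without touching 180°.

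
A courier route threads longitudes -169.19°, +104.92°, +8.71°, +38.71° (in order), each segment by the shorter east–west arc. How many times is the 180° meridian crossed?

Leg 1: -169.19° → +104.92°, shortest Δλ = -85.89° (west) — crosses 180°.
Leg 2: +104.92° → +8.71°, shortest Δλ = -96.21° (west) — does not cross 180°.
Leg 3: +8.71° → +38.71°, shortest Δλ = 30.0° (east) — does not cross 180°.
Total crossings: 1.

1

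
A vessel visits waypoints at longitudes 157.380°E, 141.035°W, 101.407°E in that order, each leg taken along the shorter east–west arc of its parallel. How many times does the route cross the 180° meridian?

2

Leg 1: +157.380° → -141.035°, shortest Δλ = 61.585° (east) — crosses 180°.
Leg 2: -141.035° → +101.407°, shortest Δλ = -117.558° (west) — crosses 180°.
Total crossings: 2.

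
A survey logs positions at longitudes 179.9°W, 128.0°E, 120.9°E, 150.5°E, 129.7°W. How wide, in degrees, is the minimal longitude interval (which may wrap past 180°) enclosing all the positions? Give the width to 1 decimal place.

Sort the longitudes: -179.9°, -129.7°, +120.9°, +128.0°, +150.5°.
Eastward gaps between consecutive values (wrapping around): 50.2°, 250.6°, 7.1°, 22.5°, 29.6°.
Largest gap = 250.6° ⇒ minimal covering band is its complement: 360° − 250.6° = 109.4°.
Band runs from +120.9° eastward to -129.7°, crossing the antimeridian.

109.4°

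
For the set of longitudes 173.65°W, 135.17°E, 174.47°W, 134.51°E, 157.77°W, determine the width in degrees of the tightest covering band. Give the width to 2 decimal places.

Sort the longitudes: -174.47°, -173.65°, -157.77°, +134.51°, +135.17°.
Eastward gaps between consecutive values (wrapping around): 0.82°, 15.88°, 292.28°, 0.66°, 50.36°.
Largest gap = 292.28° ⇒ minimal covering band is its complement: 360° − 292.28° = 67.72°.
Band runs from +134.51° eastward to -157.77°, crossing the antimeridian.

67.72°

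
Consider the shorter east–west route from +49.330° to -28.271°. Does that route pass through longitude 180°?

No

Signed shortest Δλ = ((-28.271 − 49.330 + 180) mod 360) − 180 = -77.601°.
Going west by 77.601° from +49.330° reaches -28.271° without touching 180°.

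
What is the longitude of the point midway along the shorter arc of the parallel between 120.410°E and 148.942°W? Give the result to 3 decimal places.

Signed shortest Δλ from +120.410° to -148.942° is +90.648°.
Midpoint longitude = +120.410° + (+90.648°)/2 = +120.410° + 45.324° = +165.734°.
(The naïve average (+120.410 + -148.942)/2 = -14.266° is on the wrong side of the globe.)

165.734°E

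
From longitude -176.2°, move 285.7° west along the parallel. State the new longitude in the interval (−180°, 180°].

-101.9°

Start at -176.2°; shift −285.7° → -461.9°.
-461.9° lies outside (−180°, 180°]; add 360° → -101.9°.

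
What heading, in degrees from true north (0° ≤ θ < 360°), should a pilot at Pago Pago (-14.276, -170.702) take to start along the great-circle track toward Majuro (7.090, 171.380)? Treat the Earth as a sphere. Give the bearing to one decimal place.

319.1°

Δλ = 171.380 − -170.702 = 342.082°; wrapped into (−180°, 180°]: -17.918°.
θ = atan2( sin Δλ · cos φ₂ , cos φ₁ · sin φ₂ − sin φ₁ · cos φ₂ · cos Δλ )
  = atan2(-0.30530, 0.35246) = -40.900° → normalised to [0°, 360°): 319.100°.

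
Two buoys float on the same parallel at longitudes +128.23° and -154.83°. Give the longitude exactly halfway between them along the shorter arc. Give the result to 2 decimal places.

Signed shortest Δλ from +128.23° to -154.83° is +76.94°.
Midpoint longitude = +128.23° + (+76.94°)/2 = +128.23° + 38.47° = +166.70°.
(The naïve average (+128.23 + -154.83)/2 = -13.3° is on the wrong side of the globe.)

+166.70°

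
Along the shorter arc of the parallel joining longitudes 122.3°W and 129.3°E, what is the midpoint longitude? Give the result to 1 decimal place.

176.5°W

Signed shortest Δλ from -122.3° to +129.3° is -108.4°.
Midpoint longitude = -122.3° + (-108.4°)/2 = -122.3° − 54.2° = -176.5°.
(The naïve average (-122.3 + +129.3)/2 = 3.5° is on the wrong side of the globe.)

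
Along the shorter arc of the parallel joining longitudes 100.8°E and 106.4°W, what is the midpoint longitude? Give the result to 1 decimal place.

177.2°E

Signed shortest Δλ from +100.8° to -106.4° is +152.8°.
Midpoint longitude = +100.8° + (+152.8°)/2 = +100.8° + 76.4° = +177.2°.
(The naïve average (+100.8 + -106.4)/2 = -2.8° is on the wrong side of the globe.)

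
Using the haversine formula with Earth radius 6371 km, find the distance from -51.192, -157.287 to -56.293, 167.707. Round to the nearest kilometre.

2343 km

Δλ = 167.707 − -157.287 = 324.994°; wrapped into (−180°, 180°]: -35.006°.
Δφ = -56.293 − -51.192 = -5.101°.
a = sin²(Δφ/2) + cos φ₁ · cos φ₂ · sin²(Δλ/2) = 0.033439.
c = 2·atan2(√a, √(1−a)) = 0.36780 rad → d = 6371·c ≈ 2343.24 km.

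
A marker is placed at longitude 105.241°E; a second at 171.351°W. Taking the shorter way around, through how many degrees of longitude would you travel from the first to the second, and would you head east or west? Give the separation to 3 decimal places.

83.408° east

Raw difference: -171.351 − 105.241 = -276.592°.
Normalise into (−180°, 180°]: -276.592° + 360° = 83.408°.
Positive ⇒ the second point lies to the east; separation 83.408°.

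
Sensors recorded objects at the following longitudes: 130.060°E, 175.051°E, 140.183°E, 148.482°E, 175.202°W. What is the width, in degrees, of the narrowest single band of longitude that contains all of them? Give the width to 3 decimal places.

54.738°

Sort the longitudes: -175.202°, +130.060°, +140.183°, +148.482°, +175.051°.
Eastward gaps between consecutive values (wrapping around): 305.262°, 10.123°, 8.299°, 26.569°, 9.747°.
Largest gap = 305.262° ⇒ minimal covering band is its complement: 360° − 305.262° = 54.738°.
Band runs from +130.060° eastward to -175.202°, crossing the antimeridian.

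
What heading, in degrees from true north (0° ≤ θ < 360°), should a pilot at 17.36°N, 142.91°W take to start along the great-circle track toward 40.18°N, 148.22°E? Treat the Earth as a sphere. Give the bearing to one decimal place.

306.8°

Δλ = 148.22 − -142.91 = 291.13°; wrapped into (−180°, 180°]: -68.87°.
θ = atan2( sin Δλ · cos φ₂ , cos φ₁ · sin φ₂ − sin φ₁ · cos φ₂ · cos Δλ )
  = atan2(-0.71265, 0.53362) = -53.175° → normalised to [0°, 360°): 306.825°.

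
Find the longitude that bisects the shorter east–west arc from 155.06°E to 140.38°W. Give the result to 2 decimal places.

Signed shortest Δλ from +155.06° to -140.38° is +64.56°.
Midpoint longitude = +155.06° + (+64.56°)/2 = +155.06° + 32.28° = +187.34°.
Normalise into (−180°, 180°]: -172.66°.
(The naïve average (+155.06 + -140.38)/2 = 7.34° is on the wrong side of the globe.)

172.66°W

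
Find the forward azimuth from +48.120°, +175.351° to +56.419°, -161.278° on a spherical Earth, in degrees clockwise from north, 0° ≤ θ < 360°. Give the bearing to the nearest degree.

Δλ = -161.278 − 175.351 = -336.629°; wrapped into (−180°, 180°]: 23.371°.
θ = atan2( sin Δλ · cos φ₂ , cos φ₁ · sin φ₂ − sin φ₁ · cos φ₂ · cos Δλ )
  = atan2(0.21941, 0.17813) = 50.929° → normalised to [0°, 360°): 50.929°.

51°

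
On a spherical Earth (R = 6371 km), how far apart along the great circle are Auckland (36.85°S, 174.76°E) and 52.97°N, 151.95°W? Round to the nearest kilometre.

Δλ = -151.95 − 174.76 = -326.71°; wrapped into (−180°, 180°]: 33.29°.
Δφ = 52.97 − -36.85 = 89.82°.
a = sin²(Δφ/2) + cos φ₁ · cos φ₂ · sin²(Δλ/2) = 0.537969.
c = 2·atan2(√a, √(1−a)) = 1.64681 rad → d = 6371·c ≈ 10491.81 km.

10492 km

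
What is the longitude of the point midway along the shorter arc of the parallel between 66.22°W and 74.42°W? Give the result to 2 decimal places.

Signed shortest Δλ from -66.22° to -74.42° is -8.20°.
Midpoint longitude = -66.22° + (-8.20°)/2 = -66.22° − 4.10° = -70.32°.

70.32°W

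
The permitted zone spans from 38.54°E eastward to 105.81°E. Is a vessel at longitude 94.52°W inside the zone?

Band width going east from +38.54° to +105.81°: ((105.81 − 38.54) mod 360) = 67.27°.
Offset of -94.52° east of the west edge: ((-94.52 − 38.54) mod 360) = 226.94°.
226.94° > 67.27° ⇒ outside.

No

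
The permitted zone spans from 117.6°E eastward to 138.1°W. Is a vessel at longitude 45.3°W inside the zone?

No

Band width going east from +117.6° to -138.1°: ((-138.1 − 117.6) mod 360) = 104.3°.
Offset of -45.3° east of the west edge: ((-45.3 − 117.6) mod 360) = 197.1°.
197.1° > 104.3° ⇒ outside.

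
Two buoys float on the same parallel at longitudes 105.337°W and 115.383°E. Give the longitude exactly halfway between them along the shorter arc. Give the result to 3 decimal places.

Signed shortest Δλ from -105.337° to +115.383° is -139.280°.
Midpoint longitude = -105.337° + (-139.280°)/2 = -105.337° − 69.640° = -174.977°.
(The naïve average (-105.337 + +115.383)/2 = 5.023° is on the wrong side of the globe.)

174.977°W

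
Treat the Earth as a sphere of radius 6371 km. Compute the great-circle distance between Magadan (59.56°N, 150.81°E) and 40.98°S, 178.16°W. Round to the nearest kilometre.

Δλ = -178.16 − 150.81 = -328.97°; wrapped into (−180°, 180°]: 31.03°.
Δφ = -40.98 − 59.56 = -100.54°.
a = sin²(Δφ/2) + cos φ₁ · cos φ₂ · sin²(Δλ/2) = 0.618828.
c = 2·atan2(√a, √(1−a)) = 1.81075 rad → d = 6371·c ≈ 11536.27 km.

11536 km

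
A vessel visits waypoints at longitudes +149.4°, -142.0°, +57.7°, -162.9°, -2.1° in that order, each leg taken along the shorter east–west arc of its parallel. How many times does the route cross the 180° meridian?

Leg 1: +149.4° → -142.0°, shortest Δλ = 68.6° (east) — crosses 180°.
Leg 2: -142.0° → +57.7°, shortest Δλ = -160.3° (west) — crosses 180°.
Leg 3: +57.7° → -162.9°, shortest Δλ = 139.4° (east) — crosses 180°.
Leg 4: -162.9° → -2.1°, shortest Δλ = 160.8° (east) — does not cross 180°.
Total crossings: 3.

3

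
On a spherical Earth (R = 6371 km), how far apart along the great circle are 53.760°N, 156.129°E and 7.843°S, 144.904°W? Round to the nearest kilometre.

8778 km

Δλ = -144.904 − 156.129 = -301.033°; wrapped into (−180°, 180°]: 58.967°.
Δφ = -7.843 − 53.760 = -61.603°.
a = sin²(Δφ/2) + cos φ₁ · cos φ₂ · sin²(Δλ/2) = 0.404073.
c = 2·atan2(√a, √(1−a)) = 1.37774 rad → d = 6371·c ≈ 8777.61 km.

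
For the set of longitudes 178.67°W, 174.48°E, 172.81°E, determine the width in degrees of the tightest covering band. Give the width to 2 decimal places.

Sort the longitudes: -178.67°, +172.81°, +174.48°.
Eastward gaps between consecutive values (wrapping around): 351.48°, 1.67°, 6.85°.
Largest gap = 351.48° ⇒ minimal covering band is its complement: 360° − 351.48° = 8.52°.
Band runs from +172.81° eastward to -178.67°, crossing the antimeridian.

8.52°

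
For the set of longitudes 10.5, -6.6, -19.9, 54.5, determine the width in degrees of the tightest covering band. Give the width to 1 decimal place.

Sort the longitudes: -19.9°, -6.6°, +10.5°, +54.5°.
Eastward gaps between consecutive values (wrapping around): 13.3°, 17.1°, 44.0°, 285.6°.
Largest gap = 285.6° ⇒ minimal covering band is its complement: 360° − 285.6° = 74.4°.
Band runs from -19.9° eastward to +54.5°.

74.4°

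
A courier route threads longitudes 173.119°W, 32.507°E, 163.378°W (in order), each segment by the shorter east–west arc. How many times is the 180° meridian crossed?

2

Leg 1: -173.119° → +32.507°, shortest Δλ = -154.374° (west) — crosses 180°.
Leg 2: +32.507° → -163.378°, shortest Δλ = 164.115° (east) — crosses 180°.
Total crossings: 2.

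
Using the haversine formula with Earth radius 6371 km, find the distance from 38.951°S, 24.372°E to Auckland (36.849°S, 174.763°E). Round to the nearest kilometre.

11057 km

Δλ = 174.763 − 24.372 = 150.391°.
Δφ = -36.849 − -38.951 = 2.102°.
a = sin²(Δφ/2) + cos φ₁ · cos φ₂ · sin²(Δλ/2) = 0.582022.
c = 2·atan2(√a, √(1−a)) = 1.73558 rad → d = 6371·c ≈ 11057.41 km.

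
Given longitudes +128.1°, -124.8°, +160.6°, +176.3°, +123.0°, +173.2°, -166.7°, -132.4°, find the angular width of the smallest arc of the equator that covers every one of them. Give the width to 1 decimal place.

Sort the longitudes: -166.7°, -132.4°, -124.8°, +123.0°, +128.1°, +160.6°, +173.2°, +176.3°.
Eastward gaps between consecutive values (wrapping around): 34.3°, 7.6°, 247.8°, 5.1°, 32.5°, 12.6°, 3.1°, 17.0°.
Largest gap = 247.8° ⇒ minimal covering band is its complement: 360° − 247.8° = 112.2°.
Band runs from +123.0° eastward to -124.8°, crossing the antimeridian.

112.2°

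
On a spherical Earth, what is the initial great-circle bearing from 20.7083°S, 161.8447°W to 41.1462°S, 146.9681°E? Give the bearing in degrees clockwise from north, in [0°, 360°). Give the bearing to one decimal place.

232.6°

Δλ = 146.9681 − -161.8447 = 308.8128°; wrapped into (−180°, 180°]: -51.1872°.
θ = atan2( sin Δλ · cos φ₂ , cos φ₁ · sin φ₂ − sin φ₁ · cos φ₂ · cos Δλ )
  = atan2(-0.58676, -0.44857) = -127.398° → normalised to [0°, 360°): 232.602°.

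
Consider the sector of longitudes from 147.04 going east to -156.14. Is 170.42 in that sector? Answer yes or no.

Yes

Band width going east from +147.04° to -156.14°: ((-156.14 − 147.04) mod 360) = 56.82°.
Offset of +170.42° east of the west edge: ((170.42 − 147.04) mod 360) = 23.38°.
23.38° ≤ 56.82° ⇒ inside.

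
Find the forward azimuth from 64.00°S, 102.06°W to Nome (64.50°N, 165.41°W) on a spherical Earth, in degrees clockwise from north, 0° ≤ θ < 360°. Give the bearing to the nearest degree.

326°

Δλ = -165.41 − -102.06 = -63.35°.
θ = atan2( sin Δλ · cos φ₂ , cos φ₁ · sin φ₂ − sin φ₁ · cos φ₂ · cos Δλ )
  = atan2(-0.38477, 0.56923) = -34.057° → normalised to [0°, 360°): 325.943°.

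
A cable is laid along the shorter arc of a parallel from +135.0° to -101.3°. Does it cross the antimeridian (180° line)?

Yes

Naïve |-101.3 − 135.0| = 236.3° > 180°, so the shorter arc goes the other way round — across 180°.
Signed shortest Δλ = ((-101.3 − 135.0 + 180) mod 360) − 180 = 123.7°.
Going east by 123.7° from +135.0° passes through 180° before reaching -101.3°.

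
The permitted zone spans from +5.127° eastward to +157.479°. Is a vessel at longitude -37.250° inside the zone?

Band width going east from +5.127° to +157.479°: ((157.479 − 5.127) mod 360) = 152.352°.
Offset of -37.250° east of the west edge: ((-37.250 − 5.127) mod 360) = 317.623°.
317.623° > 152.352° ⇒ outside.

No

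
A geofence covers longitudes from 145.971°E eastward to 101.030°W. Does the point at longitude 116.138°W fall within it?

Yes

Band width going east from +145.971° to -101.030°: ((-101.030 − 145.971) mod 360) = 112.999°.
Offset of -116.138° east of the west edge: ((-116.138 − 145.971) mod 360) = 97.891°.
97.891° ≤ 112.999° ⇒ inside.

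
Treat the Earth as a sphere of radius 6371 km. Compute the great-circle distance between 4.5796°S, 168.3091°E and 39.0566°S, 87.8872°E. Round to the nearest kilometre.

Δλ = 87.8872 − 168.3091 = -80.4219°.
Δφ = -39.0566 − -4.5796 = -34.4770°.
a = sin²(Δφ/2) + cos φ₁ · cos φ₂ · sin²(Δλ/2) = 0.410448.
c = 2·atan2(√a, √(1−a)) = 1.39072 rad → d = 6371·c ≈ 8860.28 km.

8860 km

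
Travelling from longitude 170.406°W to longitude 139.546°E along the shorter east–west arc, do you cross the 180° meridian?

Yes

Naïve |139.546 − -170.406| = 309.952° > 180°, so the shorter arc goes the other way round — across 180°.
Signed shortest Δλ = ((139.546 − -170.406 + 180) mod 360) − 180 = -50.048°.
Going west by 50.048° from -170.406° passes through 180° before reaching +139.546°.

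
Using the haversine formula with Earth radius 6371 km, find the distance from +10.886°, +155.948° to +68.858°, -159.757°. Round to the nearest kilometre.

Δλ = -159.757 − 155.948 = -315.705°; wrapped into (−180°, 180°]: 44.295°.
Δφ = 68.858 − 10.886 = 57.972°.
a = sin²(Δφ/2) + cos φ₁ · cos φ₂ · sin²(Δλ/2) = 0.285172.
c = 2·atan2(√a, √(1−a)) = 1.12668 rad → d = 6371·c ≈ 7178.10 km.

7178 km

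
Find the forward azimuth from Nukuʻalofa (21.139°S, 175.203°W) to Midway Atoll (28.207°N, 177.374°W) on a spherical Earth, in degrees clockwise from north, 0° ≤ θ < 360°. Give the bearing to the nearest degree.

Δλ = -177.374 − -175.203 = -2.171°.
θ = atan2( sin Δλ · cos φ₂ , cos φ₁ · sin φ₂ − sin φ₁ · cos φ₂ · cos Δλ )
  = atan2(-0.03338, 0.75843) = -2.520° → normalised to [0°, 360°): 357.480°.

357°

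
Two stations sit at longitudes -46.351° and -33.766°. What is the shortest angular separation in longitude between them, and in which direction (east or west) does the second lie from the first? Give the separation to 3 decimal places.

Raw difference: -33.766 − -46.351 = 12.585°.
Normalise into (−180°, 180°]: 12.585° stays 12.585°.
Positive ⇒ the second point lies to the east; separation 12.585°.

12.585° east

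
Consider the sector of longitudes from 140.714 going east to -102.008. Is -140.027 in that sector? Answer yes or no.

Band width going east from +140.714° to -102.008°: ((-102.008 − 140.714) mod 360) = 117.278°.
Offset of -140.027° east of the west edge: ((-140.027 − 140.714) mod 360) = 79.259°.
79.259° ≤ 117.278° ⇒ inside.

Yes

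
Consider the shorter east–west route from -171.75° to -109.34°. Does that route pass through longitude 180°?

No

Signed shortest Δλ = ((-109.34 − -171.75 + 180) mod 360) − 180 = 62.41°.
Going east by 62.41° from -171.75° reaches -109.34° without touching 180°.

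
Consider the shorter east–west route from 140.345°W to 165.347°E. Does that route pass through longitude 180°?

Naïve |165.347 − -140.345| = 305.692° > 180°, so the shorter arc goes the other way round — across 180°.
Signed shortest Δλ = ((165.347 − -140.345 + 180) mod 360) − 180 = -54.308°.
Going west by 54.308° from -140.345° passes through 180° before reaching +165.347°.

Yes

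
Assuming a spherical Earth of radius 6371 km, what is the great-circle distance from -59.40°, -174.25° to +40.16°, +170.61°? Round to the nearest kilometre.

Δλ = 170.61 − -174.25 = 344.86°; wrapped into (−180°, 180°]: -15.14°.
Δφ = 40.16 − -59.40 = 99.56°.
a = sin²(Δφ/2) + cos φ₁ · cos φ₂ · sin²(Δλ/2) = 0.589792.
c = 2·atan2(√a, √(1−a)) = 1.75136 rad → d = 6371·c ≈ 11157.91 km.

11158 km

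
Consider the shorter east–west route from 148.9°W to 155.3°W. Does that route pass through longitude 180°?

No

Signed shortest Δλ = ((-155.3 − -148.9 + 180) mod 360) − 180 = -6.4°.
Going west by 6.4° from -148.9° reaches -155.3° without touching 180°.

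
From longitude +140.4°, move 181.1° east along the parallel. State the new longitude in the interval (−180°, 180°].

-38.5°

Start at +140.4°; shift +181.1° → +321.5°.
+321.5° lies outside (−180°, 180°]; subtract 360° → -38.5°.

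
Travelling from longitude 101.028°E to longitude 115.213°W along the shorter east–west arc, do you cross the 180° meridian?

Yes

Naïve |-115.213 − 101.028| = 216.241° > 180°, so the shorter arc goes the other way round — across 180°.
Signed shortest Δλ = ((-115.213 − 101.028 + 180) mod 360) − 180 = 143.759°.
Going east by 143.759° from +101.028° passes through 180° before reaching -115.213°.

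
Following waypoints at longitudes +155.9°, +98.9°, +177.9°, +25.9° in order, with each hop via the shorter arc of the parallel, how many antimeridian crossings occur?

Leg 1: +155.9° → +98.9°, shortest Δλ = -57.0° (west) — does not cross 180°.
Leg 2: +98.9° → +177.9°, shortest Δλ = 79.0° (east) — does not cross 180°.
Leg 3: +177.9° → +25.9°, shortest Δλ = -152.0° (west) — does not cross 180°.
Total crossings: 0.

0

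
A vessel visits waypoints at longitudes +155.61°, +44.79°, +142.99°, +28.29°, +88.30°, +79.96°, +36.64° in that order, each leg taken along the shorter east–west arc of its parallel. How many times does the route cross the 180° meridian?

0

Leg 1: +155.61° → +44.79°, shortest Δλ = -110.82° (west) — does not cross 180°.
Leg 2: +44.79° → +142.99°, shortest Δλ = 98.2° (east) — does not cross 180°.
Leg 3: +142.99° → +28.29°, shortest Δλ = -114.7° (west) — does not cross 180°.
Leg 4: +28.29° → +88.30°, shortest Δλ = 60.01° (east) — does not cross 180°.
Leg 5: +88.30° → +79.96°, shortest Δλ = -8.34° (west) — does not cross 180°.
Leg 6: +79.96° → +36.64°, shortest Δλ = -43.32° (west) — does not cross 180°.
Total crossings: 0.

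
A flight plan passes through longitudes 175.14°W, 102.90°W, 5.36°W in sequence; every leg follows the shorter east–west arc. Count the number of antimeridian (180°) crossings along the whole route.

0

Leg 1: -175.14° → -102.90°, shortest Δλ = 72.24° (east) — does not cross 180°.
Leg 2: -102.90° → -5.36°, shortest Δλ = 97.54° (east) — does not cross 180°.
Total crossings: 0.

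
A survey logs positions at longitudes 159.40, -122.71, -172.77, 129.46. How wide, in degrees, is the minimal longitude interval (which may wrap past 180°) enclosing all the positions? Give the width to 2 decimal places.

107.83°

Sort the longitudes: -172.77°, -122.71°, +129.46°, +159.40°.
Eastward gaps between consecutive values (wrapping around): 50.06°, 252.17°, 29.94°, 27.83°.
Largest gap = 252.17° ⇒ minimal covering band is its complement: 360° − 252.17° = 107.83°.
Band runs from +129.46° eastward to -122.71°, crossing the antimeridian.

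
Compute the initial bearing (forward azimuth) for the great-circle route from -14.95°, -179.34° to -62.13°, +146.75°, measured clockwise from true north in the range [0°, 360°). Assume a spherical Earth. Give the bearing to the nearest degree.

199°

Δλ = 146.75 − -179.34 = 326.09°; wrapped into (−180°, 180°]: -33.91°.
θ = atan2( sin Δλ · cos φ₂ , cos φ₁ · sin φ₂ − sin φ₁ · cos φ₂ · cos Δλ )
  = atan2(-0.26080, -0.75400) = -160.921° → normalised to [0°, 360°): 199.079°.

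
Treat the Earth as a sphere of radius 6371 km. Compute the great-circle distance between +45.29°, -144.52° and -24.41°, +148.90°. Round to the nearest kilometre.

Δλ = 148.90 − -144.52 = 293.42°; wrapped into (−180°, 180°]: -66.58°.
Δφ = -24.41 − 45.29 = -69.70°.
a = sin²(Δφ/2) + cos φ₁ · cos φ₂ · sin²(Δλ/2) = 0.519533.
c = 2·atan2(√a, √(1−a)) = 1.60987 rad → d = 6371·c ≈ 10256.49 km.

10256 km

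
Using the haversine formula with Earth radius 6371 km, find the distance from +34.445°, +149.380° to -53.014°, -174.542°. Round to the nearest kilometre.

Δλ = -174.542 − 149.380 = -323.922°; wrapped into (−180°, 180°]: 36.078°.
Δφ = -53.014 − 34.445 = -87.459°.
a = sin²(Δφ/2) + cos φ₁ · cos φ₂ · sin²(Δλ/2) = 0.525408.
c = 2·atan2(√a, √(1−a)) = 1.62164 rad → d = 6371·c ≈ 10331.44 km.

10331 km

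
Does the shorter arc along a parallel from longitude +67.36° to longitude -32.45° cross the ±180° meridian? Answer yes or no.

No

Signed shortest Δλ = ((-32.45 − 67.36 + 180) mod 360) − 180 = -99.81°.
Going west by 99.81° from +67.36° reaches -32.45° without touching 180°.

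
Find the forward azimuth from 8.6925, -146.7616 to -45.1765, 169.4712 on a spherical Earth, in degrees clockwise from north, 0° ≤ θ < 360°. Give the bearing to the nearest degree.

212°

Δλ = 169.4712 − -146.7616 = 316.2328°; wrapped into (−180°, 180°]: -43.7672°.
θ = atan2( sin Δλ · cos φ₂ , cos φ₁ · sin φ₂ − sin φ₁ · cos φ₂ · cos Δλ )
  = atan2(-0.48762, -0.77807) = -147.925° → normalised to [0°, 360°): 212.075°.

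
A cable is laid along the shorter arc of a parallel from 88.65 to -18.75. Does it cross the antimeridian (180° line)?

No

Signed shortest Δλ = ((-18.75 − 88.65 + 180) mod 360) − 180 = -107.4°.
Going west by 107.4° from +88.65° reaches -18.75° without touching 180°.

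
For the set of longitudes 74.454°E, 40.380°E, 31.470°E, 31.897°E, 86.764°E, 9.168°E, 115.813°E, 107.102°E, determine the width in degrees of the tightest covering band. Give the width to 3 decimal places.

106.645°

Sort the longitudes: +9.168°, +31.470°, +31.897°, +40.380°, +74.454°, +86.764°, +107.102°, +115.813°.
Eastward gaps between consecutive values (wrapping around): 22.302°, 0.427°, 8.483°, 34.074°, 12.310°, 20.338°, 8.711°, 253.355°.
Largest gap = 253.355° ⇒ minimal covering band is its complement: 360° − 253.355° = 106.645°.
Band runs from +9.168° eastward to +115.813°.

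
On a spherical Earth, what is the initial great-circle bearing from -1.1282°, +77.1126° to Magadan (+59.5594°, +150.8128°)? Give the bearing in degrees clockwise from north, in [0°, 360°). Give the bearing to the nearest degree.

Δλ = 150.8128 − 77.1126 = 73.7002°.
θ = atan2( sin Δλ · cos φ₂ , cos φ₁ · sin φ₂ − sin φ₁ · cos φ₂ · cos Δλ )
  = atan2(0.48628, 0.86479) = 29.350° → normalised to [0°, 360°): 29.350°.

29°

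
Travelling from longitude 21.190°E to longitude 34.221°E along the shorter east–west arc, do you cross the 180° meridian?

Signed shortest Δλ = ((34.221 − 21.190 + 180) mod 360) − 180 = 13.031°.
Going east by 13.031° from +21.190° reaches +34.221° without touching 180°.

No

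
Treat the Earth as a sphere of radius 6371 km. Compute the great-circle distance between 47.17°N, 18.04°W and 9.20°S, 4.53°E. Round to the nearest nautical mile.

3593 nmi

Δλ = 4.53 − -18.04 = 22.57°.
Δφ = -9.20 − 47.17 = -56.37°.
a = sin²(Δφ/2) + cos φ₁ · cos φ₂ · sin²(Δλ/2) = 0.248785.
c = 2·atan2(√a, √(1−a)) = 1.04439 rad → d = 6371·c ≈ 6653.80 km ≈ 3592.77 nmi.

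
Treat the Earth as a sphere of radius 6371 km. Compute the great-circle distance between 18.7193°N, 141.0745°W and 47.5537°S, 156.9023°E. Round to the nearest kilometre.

9606 km

Δλ = 156.9023 − -141.0745 = 297.9768°; wrapped into (−180°, 180°]: -62.0232°.
Δφ = -47.5537 − 18.7193 = -66.2730°.
a = sin²(Δφ/2) + cos φ₁ · cos φ₂ · sin²(Δλ/2) = 0.468481.
c = 2·atan2(√a, √(1−a)) = 1.50772 rad → d = 6371·c ≈ 9605.66 km.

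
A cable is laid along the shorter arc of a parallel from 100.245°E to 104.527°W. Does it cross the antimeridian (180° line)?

Naïve |-104.527 − 100.245| = 204.772° > 180°, so the shorter arc goes the other way round — across 180°.
Signed shortest Δλ = ((-104.527 − 100.245 + 180) mod 360) − 180 = 155.228°.
Going east by 155.228° from +100.245° passes through 180° before reaching -104.527°.

Yes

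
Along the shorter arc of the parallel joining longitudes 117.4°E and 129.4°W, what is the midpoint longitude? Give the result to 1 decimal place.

174.0°E

Signed shortest Δλ from +117.4° to -129.4° is +113.2°.
Midpoint longitude = +117.4° + (+113.2°)/2 = +117.4° + 56.6° = +174.0°.
(The naïve average (+117.4 + -129.4)/2 = -6.0° is on the wrong side of the globe.)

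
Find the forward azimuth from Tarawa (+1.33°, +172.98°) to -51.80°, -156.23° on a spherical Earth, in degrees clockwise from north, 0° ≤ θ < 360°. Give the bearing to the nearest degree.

Δλ = -156.23 − 172.98 = -329.21°; wrapped into (−180°, 180°]: 30.79°.
θ = atan2( sin Δλ · cos φ₂ , cos φ₁ · sin φ₂ − sin φ₁ · cos φ₂ · cos Δλ )
  = atan2(0.31656, -0.79798) = 158.362° → normalised to [0°, 360°): 158.362°.

158°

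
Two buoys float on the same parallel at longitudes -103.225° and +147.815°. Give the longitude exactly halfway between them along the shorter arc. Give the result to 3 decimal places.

-157.705°

Signed shortest Δλ from -103.225° to +147.815° is -108.960°.
Midpoint longitude = -103.225° + (-108.960°)/2 = -103.225° − 54.480° = -157.705°.
(The naïve average (-103.225 + +147.815)/2 = 22.295° is on the wrong side of the globe.)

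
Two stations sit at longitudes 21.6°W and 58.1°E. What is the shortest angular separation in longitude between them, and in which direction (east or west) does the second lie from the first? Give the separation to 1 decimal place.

79.7° east

Raw difference: 58.1 − -21.6 = 79.7°.
Normalise into (−180°, 180°]: 79.7° stays 79.7°.
Positive ⇒ the second point lies to the east; separation 79.7°.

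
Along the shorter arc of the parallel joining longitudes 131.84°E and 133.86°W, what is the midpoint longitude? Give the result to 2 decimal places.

178.99°E

Signed shortest Δλ from +131.84° to -133.86° is +94.30°.
Midpoint longitude = +131.84° + (+94.30°)/2 = +131.84° + 47.15° = +178.99°.
(The naïve average (+131.84 + -133.86)/2 = -1.01° is on the wrong side of the globe.)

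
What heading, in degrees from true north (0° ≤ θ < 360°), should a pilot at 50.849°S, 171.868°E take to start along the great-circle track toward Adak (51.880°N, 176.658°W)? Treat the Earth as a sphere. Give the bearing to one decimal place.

7.2°

Δλ = -176.658 − 171.868 = -348.526°; wrapped into (−180°, 180°]: 11.474°.
θ = atan2( sin Δλ · cos φ₂ , cos φ₁ · sin φ₂ − sin φ₁ · cos φ₂ · cos Δλ )
  = atan2(0.12280, 0.96586) = 7.246° → normalised to [0°, 360°): 7.246°.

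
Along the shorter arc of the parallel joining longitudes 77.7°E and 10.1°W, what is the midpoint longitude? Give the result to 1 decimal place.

Signed shortest Δλ from +77.7° to -10.1° is -87.8°.
Midpoint longitude = +77.7° + (-87.8°)/2 = +77.7° − 43.9° = +33.8°.

33.8°E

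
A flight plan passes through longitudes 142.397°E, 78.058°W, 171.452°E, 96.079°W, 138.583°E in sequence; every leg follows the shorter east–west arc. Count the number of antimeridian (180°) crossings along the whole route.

4

Leg 1: +142.397° → -78.058°, shortest Δλ = 139.545° (east) — crosses 180°.
Leg 2: -78.058° → +171.452°, shortest Δλ = -110.49° (west) — crosses 180°.
Leg 3: +171.452° → -96.079°, shortest Δλ = 92.469° (east) — crosses 180°.
Leg 4: -96.079° → +138.583°, shortest Δλ = -125.338° (west) — crosses 180°.
Total crossings: 4.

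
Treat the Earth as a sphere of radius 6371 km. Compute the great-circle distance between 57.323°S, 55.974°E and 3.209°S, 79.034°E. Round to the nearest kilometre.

6350 km

Δλ = 79.034 − 55.974 = 23.060°.
Δφ = -3.209 − -57.323 = 54.114°.
a = sin²(Δφ/2) + cos φ₁ · cos φ₂ · sin²(Δλ/2) = 0.228449.
c = 2·atan2(√a, √(1−a)) = 0.99667 rad → d = 6371·c ≈ 6349.79 km.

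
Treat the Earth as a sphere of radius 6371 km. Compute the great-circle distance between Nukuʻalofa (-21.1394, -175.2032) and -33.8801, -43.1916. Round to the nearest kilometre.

Δλ = -43.1916 − -175.2032 = 132.0116°.
Δφ = -33.8801 − -21.1394 = -12.7407°.
a = sin²(Δφ/2) + cos φ₁ · cos φ₂ · sin²(Δλ/2) = 0.658605.
c = 2·atan2(√a, √(1−a)) = 1.89358 rad → d = 6371·c ≈ 12064.01 km.

12064 km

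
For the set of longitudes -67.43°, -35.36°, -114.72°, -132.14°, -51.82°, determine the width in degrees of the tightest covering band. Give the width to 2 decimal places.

Sort the longitudes: -132.14°, -114.72°, -67.43°, -51.82°, -35.36°.
Eastward gaps between consecutive values (wrapping around): 17.42°, 47.29°, 15.61°, 16.46°, 263.22°.
Largest gap = 263.22° ⇒ minimal covering band is its complement: 360° − 263.22° = 96.78°.
Band runs from -132.14° eastward to -35.36°.

96.78°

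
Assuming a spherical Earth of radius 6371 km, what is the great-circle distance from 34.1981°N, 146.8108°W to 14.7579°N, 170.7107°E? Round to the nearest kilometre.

Δλ = 170.7107 − -146.8108 = 317.5215°; wrapped into (−180°, 180°]: -42.4785°.
Δφ = 14.7579 − 34.1981 = -19.4402°.
a = sin²(Δφ/2) + cos φ₁ · cos φ₂ · sin²(Δλ/2) = 0.133469.
c = 2·atan2(√a, √(1−a)) = 0.74798 rad → d = 6371·c ≈ 4765.39 km.

4765 km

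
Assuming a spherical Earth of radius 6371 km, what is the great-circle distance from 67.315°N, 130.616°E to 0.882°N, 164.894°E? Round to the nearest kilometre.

Δλ = 164.894 − 130.616 = 34.278°.
Δφ = 0.882 − 67.315 = -66.433°.
a = sin²(Δφ/2) + cos φ₁ · cos φ₂ · sin²(Δλ/2) = 0.333578.
c = 2·atan2(√a, √(1−a)) = 1.23148 rad → d = 6371·c ≈ 7845.74 km.

7846 km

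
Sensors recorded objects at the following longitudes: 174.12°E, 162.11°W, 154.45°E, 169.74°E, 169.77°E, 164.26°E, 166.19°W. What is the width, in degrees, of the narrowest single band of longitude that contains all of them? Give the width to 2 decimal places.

Sort the longitudes: -166.19°, -162.11°, +154.45°, +164.26°, +169.74°, +169.77°, +174.12°.
Eastward gaps between consecutive values (wrapping around): 4.08°, 316.56°, 9.81°, 5.48°, 0.03°, 4.35°, 19.69°.
Largest gap = 316.56° ⇒ minimal covering band is its complement: 360° − 316.56° = 43.44°.
Band runs from +154.45° eastward to -162.11°, crossing the antimeridian.

43.44°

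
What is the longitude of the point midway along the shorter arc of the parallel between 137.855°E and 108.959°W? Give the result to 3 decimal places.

165.552°W

Signed shortest Δλ from +137.855° to -108.959° is +113.186°.
Midpoint longitude = +137.855° + (+113.186°)/2 = +137.855° + 56.593° = +194.448°.
Normalise into (−180°, 180°]: -165.552°.
(The naïve average (+137.855 + -108.959)/2 = 14.448° is on the wrong side of the globe.)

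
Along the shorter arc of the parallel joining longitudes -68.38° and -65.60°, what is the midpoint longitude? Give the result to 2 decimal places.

-66.99°

Signed shortest Δλ from -68.38° to -65.60° is +2.78°.
Midpoint longitude = -68.38° + (+2.78°)/2 = -68.38° + 1.39° = -66.99°.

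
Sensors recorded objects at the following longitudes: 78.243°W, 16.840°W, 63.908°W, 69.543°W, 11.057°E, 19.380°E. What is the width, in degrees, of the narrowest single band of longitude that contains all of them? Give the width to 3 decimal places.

Sort the longitudes: -78.243°, -69.543°, -63.908°, -16.840°, +11.057°, +19.380°.
Eastward gaps between consecutive values (wrapping around): 8.700°, 5.635°, 47.068°, 27.897°, 8.323°, 262.377°.
Largest gap = 262.377° ⇒ minimal covering band is its complement: 360° − 262.377° = 97.623°.
Band runs from -78.243° eastward to +19.380°.

97.623°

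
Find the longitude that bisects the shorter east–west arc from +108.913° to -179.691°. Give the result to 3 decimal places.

+144.611°

Signed shortest Δλ from +108.913° to -179.691° is +71.396°.
Midpoint longitude = +108.913° + (+71.396°)/2 = +108.913° + 35.698° = +144.611°.
(The naïve average (+108.913 + -179.691)/2 = -35.389° is on the wrong side of the globe.)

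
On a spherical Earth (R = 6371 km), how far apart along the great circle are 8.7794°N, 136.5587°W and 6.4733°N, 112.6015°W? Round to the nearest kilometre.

Δλ = -112.6015 − -136.5587 = 23.9572°.
Δφ = 6.4733 − 8.7794 = -2.3061°.
a = sin²(Δφ/2) + cos φ₁ · cos φ₂ · sin²(Δλ/2) = 0.042704.
c = 2·atan2(√a, √(1−a)) = 0.41630 rad → d = 6371·c ≈ 2652.25 km.

2652 km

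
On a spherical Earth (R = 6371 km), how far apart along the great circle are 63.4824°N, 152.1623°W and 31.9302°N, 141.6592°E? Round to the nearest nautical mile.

Δλ = 141.6592 − -152.1623 = 293.8215°; wrapped into (−180°, 180°]: -66.1785°.
Δφ = 31.9302 − 63.4824 = -31.5522°.
a = sin²(Δφ/2) + cos φ₁ · cos φ₂ · sin²(Δλ/2) = 0.186857.
c = 2·atan2(√a, √(1−a)) = 0.89402 rad → d = 6371·c ≈ 5695.78 km ≈ 3075.47 nmi.

3075 nmi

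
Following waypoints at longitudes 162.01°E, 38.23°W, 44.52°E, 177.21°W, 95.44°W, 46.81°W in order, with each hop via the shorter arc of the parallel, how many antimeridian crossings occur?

Leg 1: +162.01° → -38.23°, shortest Δλ = 159.76° (east) — crosses 180°.
Leg 2: -38.23° → +44.52°, shortest Δλ = 82.75° (east) — does not cross 180°.
Leg 3: +44.52° → -177.21°, shortest Δλ = 138.27° (east) — crosses 180°.
Leg 4: -177.21° → -95.44°, shortest Δλ = 81.77° (east) — does not cross 180°.
Leg 5: -95.44° → -46.81°, shortest Δλ = 48.63° (east) — does not cross 180°.
Total crossings: 2.

2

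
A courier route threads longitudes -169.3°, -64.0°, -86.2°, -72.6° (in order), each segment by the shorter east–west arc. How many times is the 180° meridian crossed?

Leg 1: -169.3° → -64.0°, shortest Δλ = 105.3° (east) — does not cross 180°.
Leg 2: -64.0° → -86.2°, shortest Δλ = -22.2° (west) — does not cross 180°.
Leg 3: -86.2° → -72.6°, shortest Δλ = 13.6° (east) — does not cross 180°.
Total crossings: 0.

0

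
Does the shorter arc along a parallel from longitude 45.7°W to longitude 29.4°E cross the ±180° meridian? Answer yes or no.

No

Signed shortest Δλ = ((29.4 − -45.7 + 180) mod 360) − 180 = 75.1°.
Going east by 75.1° from -45.7° reaches +29.4° without touching 180°.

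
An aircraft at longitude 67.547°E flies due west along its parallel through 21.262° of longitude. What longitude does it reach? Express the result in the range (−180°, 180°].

Start at +67.547°; shift −21.262° → +46.285°.
+46.285° already lies in (−180°, 180°].

46.285°E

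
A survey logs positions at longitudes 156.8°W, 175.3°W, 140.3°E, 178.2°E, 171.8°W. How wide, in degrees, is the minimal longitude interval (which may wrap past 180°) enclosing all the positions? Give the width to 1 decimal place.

Sort the longitudes: -175.3°, -171.8°, -156.8°, +140.3°, +178.2°.
Eastward gaps between consecutive values (wrapping around): 3.5°, 15.0°, 297.1°, 37.9°, 6.5°.
Largest gap = 297.1° ⇒ minimal covering band is its complement: 360° − 297.1° = 62.9°.
Band runs from +140.3° eastward to -156.8°, crossing the antimeridian.

62.9°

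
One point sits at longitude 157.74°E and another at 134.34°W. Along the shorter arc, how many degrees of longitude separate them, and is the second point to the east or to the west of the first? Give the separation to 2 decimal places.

67.92° east

Raw difference: -134.34 − 157.74 = -292.08°.
Normalise into (−180°, 180°]: -292.08° + 360° = 67.92°.
Positive ⇒ the second point lies to the east; separation 67.92°.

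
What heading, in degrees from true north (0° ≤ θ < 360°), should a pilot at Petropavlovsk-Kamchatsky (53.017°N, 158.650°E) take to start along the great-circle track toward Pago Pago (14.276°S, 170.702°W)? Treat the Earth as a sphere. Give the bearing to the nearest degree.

149°

Δλ = -170.702 − 158.650 = -329.352°; wrapped into (−180°, 180°]: 30.648°.
θ = atan2( sin Δλ · cos φ₂ , cos φ₁ · sin φ₂ − sin φ₁ · cos φ₂ · cos Δλ )
  = atan2(0.49402, -0.81435) = 148.757° → normalised to [0°, 360°): 148.757°.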